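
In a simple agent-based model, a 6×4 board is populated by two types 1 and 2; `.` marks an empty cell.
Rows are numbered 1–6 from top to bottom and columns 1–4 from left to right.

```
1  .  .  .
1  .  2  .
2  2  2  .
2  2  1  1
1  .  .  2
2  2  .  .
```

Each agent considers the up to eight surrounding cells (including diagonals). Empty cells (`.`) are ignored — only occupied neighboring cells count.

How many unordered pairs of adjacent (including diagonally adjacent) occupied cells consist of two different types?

Scan each occupied cell's neighbors to the right and below (and the two forward diagonals) so each pair is counted once.
From row 1: 0 unlike of 1 pairs (running 0/1).
From row 2: 2 unlike of 4 pairs (running 2/5).
From row 3: 3 unlike of 10 pairs (running 5/15).
From row 4: 5 unlike of 7 pairs (running 10/22).
From row 5: 2 unlike of 2 pairs (running 12/24).
From row 6: 0 unlike of 1 pairs (running 12/25).
Total adjacent occupied pairs: 25; unlike-type pairs: 12.

12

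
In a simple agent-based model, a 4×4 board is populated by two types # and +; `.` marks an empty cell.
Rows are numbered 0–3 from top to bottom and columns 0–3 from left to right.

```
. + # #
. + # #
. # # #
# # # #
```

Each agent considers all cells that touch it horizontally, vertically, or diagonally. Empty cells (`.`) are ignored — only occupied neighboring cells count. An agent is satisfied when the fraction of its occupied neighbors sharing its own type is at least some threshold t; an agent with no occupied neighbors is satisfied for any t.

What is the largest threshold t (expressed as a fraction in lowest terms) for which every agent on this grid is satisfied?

(0,1)+ 1/3
(0,2)# 3/5
(0,3)# 3/3
(1,1)+ 1/5
(1,2)# 6/8
(1,3)# 5/5
(2,1)# 5/6
(2,2)# 7/8
(2,3)# 5/5
(3,0)# 2/2
(3,1)# 4/4
(3,2)# 5/5
(3,3)# 3/3
The smallest same-type fraction is 1/5 at (1,1), which reduces to 1/5. Any threshold above that leaves this agent unsatisfied.

1/5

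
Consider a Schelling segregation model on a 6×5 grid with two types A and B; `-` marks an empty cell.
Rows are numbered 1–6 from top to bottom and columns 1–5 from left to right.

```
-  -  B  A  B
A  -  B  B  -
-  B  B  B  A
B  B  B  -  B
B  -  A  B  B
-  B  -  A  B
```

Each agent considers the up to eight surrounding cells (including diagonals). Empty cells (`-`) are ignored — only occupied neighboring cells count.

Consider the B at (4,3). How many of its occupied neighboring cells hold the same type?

5

Occupied neighbors of (4,3): (3,2)=B, (3,3)=B, (3,4)=B, (4,2)=B, (5,3)=A, (5,4)=B.
Same type (B): 5 of 6.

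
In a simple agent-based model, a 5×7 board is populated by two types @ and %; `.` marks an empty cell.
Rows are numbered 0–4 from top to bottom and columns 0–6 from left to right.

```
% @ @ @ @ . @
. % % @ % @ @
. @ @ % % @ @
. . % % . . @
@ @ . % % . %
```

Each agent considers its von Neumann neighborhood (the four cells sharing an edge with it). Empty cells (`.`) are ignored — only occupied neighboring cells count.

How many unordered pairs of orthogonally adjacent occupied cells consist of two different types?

Scan each occupied cell's neighbors to the right and below so each pair is counted once.
Row 0: %(0,0)–@(0,1)≠ @(0,1)–@(0,2)= @(0,1)–%(1,1)≠ @(0,2)–@(0,3)= @(0,2)–%(1,2)≠ @(0,3)–@(0,4)= @(0,3)–@(1,3)= @(0,4)–%(1,4)≠ @(0,6)–@(1,6)=  → 4/9 unlike.
Row 1: %(1,1)–%(1,2)= %(1,1)–@(2,1)≠ %(1,2)–@(1,3)≠ %(1,2)–@(2,2)≠ @(1,3)–%(1,4)≠ @(1,3)–%(2,3)≠ %(1,4)–@(1,5)≠ %(1,4)–%(2,4)= @(1,5)–@(1,6)= @(1,5)–@(2,5)= @(1,6)–@(2,6)=  → 6/11 unlike.
Row 2: @(2,1)–@(2,2)= @(2,2)–%(2,3)≠ @(2,2)–%(3,2)≠ %(2,3)–%(2,4)= %(2,3)–%(3,3)= %(2,4)–@(2,5)≠ @(2,5)–@(2,6)= @(2,6)–@(3,6)=  → 3/8 unlike.
Row 3: %(3,2)–%(3,3)= %(3,3)–%(4,3)= @(3,6)–%(4,6)≠  → 1/3 unlike.
Row 4: @(4,0)–@(4,1)= %(4,3)–%(4,4)=  → 0/2 unlike.
Total adjacent occupied pairs: 33; unlike-type pairs: 14.

14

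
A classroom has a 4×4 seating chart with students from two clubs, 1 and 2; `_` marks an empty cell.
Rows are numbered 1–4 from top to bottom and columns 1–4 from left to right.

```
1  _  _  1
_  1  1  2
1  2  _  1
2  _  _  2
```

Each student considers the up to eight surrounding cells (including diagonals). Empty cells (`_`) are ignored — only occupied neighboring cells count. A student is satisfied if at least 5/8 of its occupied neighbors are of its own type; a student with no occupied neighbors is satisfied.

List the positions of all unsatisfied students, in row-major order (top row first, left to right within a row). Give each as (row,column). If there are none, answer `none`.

Row 1: (1,1)1 1/1 satisfied · (1,4)1 1/2 not
Row 2: (2,2)1 3/4 satisfied · (2,3)1 3/5 not · (2,4)2 0/3 not
Row 3: (3,1)1 1/3 not · (3,2)2 1/4 not · (3,4)1 1/3 not
Row 4: (4,1)2 1/2 not · (4,4)2 0/1 not

(1,4), (2,3), (2,4), (3,1), (3,2), (3,4), (4,1), (4,4)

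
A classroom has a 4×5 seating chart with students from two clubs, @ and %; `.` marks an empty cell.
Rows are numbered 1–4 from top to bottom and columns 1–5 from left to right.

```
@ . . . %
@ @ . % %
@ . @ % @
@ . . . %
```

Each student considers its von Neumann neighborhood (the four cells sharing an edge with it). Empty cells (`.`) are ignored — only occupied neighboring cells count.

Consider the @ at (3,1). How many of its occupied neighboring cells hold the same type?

Occupied neighbors of (3,1): (2,1)=@, (4,1)=@.
Same type (@): 2 of 2.

2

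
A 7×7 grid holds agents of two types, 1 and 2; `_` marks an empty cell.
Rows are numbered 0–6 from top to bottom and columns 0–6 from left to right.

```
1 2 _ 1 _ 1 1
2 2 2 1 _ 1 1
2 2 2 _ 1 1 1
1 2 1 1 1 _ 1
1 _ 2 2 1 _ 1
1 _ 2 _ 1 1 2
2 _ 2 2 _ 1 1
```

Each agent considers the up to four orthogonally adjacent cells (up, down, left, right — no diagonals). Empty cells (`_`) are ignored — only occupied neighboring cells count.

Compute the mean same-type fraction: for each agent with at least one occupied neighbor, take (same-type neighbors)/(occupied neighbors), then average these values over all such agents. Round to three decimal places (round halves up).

(0,0)1 0/2
(0,1)2 1/2
(0,3)1 1/1
(0,5)1 2/2
(0,6)1 2/2
(1,0)2 2/3
(1,1)2 4/4
(1,2)2 2/3
(1,3)1 1/2
(1,5)1 3/3
(1,6)1 3/3
(2,0)2 2/3
(2,1)2 4/4
(2,2)2 2/3
(2,4)1 2/2
(2,5)1 3/3
(2,6)1 3/3
(3,0)1 1/3
(3,1)2 1/3
(3,2)1 1/4
(3,3)1 2/3
(3,4)1 3/3
(3,6)1 2/2
(4,0)1 2/2
(4,2)2 2/3
(4,3)2 1/3
(4,4)1 2/3
(4,6)1 1/2
(5,0)1 1/2
(5,2)2 2/2
(5,4)1 2/2
(5,5)1 2/3
(5,6)2 0/3
(6,0)2 0/1
(6,2)2 2/2
(6,3)2 1/1
(6,5)1 2/2
(6,6)1 1/2
Sum over 38 agents: 0/2 + 1/2 + 1/1 + 2/2 + 2/2 + 2/3 + 4/4 + 2/3 + 1/2 + 3/3 + 3/3 + 2/3 + 4/4 + 2/3 + 2/2 + 3/3 + 3/3 + 1/3 + 1/3 + 1/4 + 2/3 + 3/3 + 2/2 + 2/2 + 2/3 + 1/3 + 2/3 + 1/2 + 1/2 + 2/2 + 2/2 + 2/3 + 0/3 + 0/1 + 2/2 + 1/1 + 2/2 + 1/2 = 325/12; mean = 325/12 ÷ 38 = 325/456 = 0.712719… → 0.713.

0.713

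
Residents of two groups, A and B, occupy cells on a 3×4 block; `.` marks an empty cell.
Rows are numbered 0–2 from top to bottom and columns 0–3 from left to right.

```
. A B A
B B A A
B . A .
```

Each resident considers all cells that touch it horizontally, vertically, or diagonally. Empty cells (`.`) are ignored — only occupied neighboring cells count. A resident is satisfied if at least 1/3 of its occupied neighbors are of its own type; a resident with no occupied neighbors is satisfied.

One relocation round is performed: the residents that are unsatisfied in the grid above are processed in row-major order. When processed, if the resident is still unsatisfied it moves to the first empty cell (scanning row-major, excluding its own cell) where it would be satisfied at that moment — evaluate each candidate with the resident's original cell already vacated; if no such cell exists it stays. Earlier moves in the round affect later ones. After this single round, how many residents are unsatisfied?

0

Initially unsatisfied (in order): (0,1), (0,2).
  (0,1) → (2,1).
  (0,2) → (0,0).
Resulting grid:
B . . A
B B A A
B A A .
All satisfied now.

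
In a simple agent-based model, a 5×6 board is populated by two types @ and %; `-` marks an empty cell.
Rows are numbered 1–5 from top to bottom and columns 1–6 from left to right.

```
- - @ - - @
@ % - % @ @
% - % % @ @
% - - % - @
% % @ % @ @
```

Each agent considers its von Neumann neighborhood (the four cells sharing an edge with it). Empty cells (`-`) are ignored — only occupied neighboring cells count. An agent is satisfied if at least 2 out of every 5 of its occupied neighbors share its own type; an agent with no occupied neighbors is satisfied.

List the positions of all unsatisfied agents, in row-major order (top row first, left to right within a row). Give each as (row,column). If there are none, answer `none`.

Row 1: (1,3)@ 0/0 ✓ · (1,6)@ 1/1 ✓
Row 2: (2,1)@ 0/2 ✗ · (2,2)% 0/1 ✗ · (2,4)% 1/2 ✓ · (2,5)@ 2/3 ✓ · (2,6)@ 3/3 ✓
Row 3: (3,1)% 1/2 ✓ · (3,3)% 1/1 ✓ · (3,4)% 3/4 ✓ · (3,5)@ 2/3 ✓ · (3,6)@ 3/3 ✓
Row 4: (4,1)% 2/2 ✓ · (4,4)% 2/2 ✓ · (4,6)@ 2/2 ✓
Row 5: (5,1)% 2/2 ✓ · (5,2)% 1/2 ✓ · (5,3)@ 0/2 ✗ · (5,4)% 1/3 ✗ · (5,5)@ 1/2 ✓ · (5,6)@ 2/2 ✓

(2,1), (2,2), (5,3), (5,4)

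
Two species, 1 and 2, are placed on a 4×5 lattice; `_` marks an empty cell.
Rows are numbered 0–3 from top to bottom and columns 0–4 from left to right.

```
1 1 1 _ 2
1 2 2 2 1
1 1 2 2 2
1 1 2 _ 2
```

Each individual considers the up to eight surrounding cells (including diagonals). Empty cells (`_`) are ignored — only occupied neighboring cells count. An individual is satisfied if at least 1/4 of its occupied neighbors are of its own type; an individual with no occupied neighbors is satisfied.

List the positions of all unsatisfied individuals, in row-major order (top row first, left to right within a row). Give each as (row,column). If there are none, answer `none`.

Row 0: (0,0)1 2/3 ok · (0,1)1 3/5 ok · (0,2)1 1/4 ok · (0,4)2 1/2 ok
Row 1: (1,0)1 4/5 ok · (1,1)2 2/8 ok · (1,2)2 4/7 ok · (1,3)2 5/7 ok · (1,4)1 0/4 unhappy
Row 2: (2,0)1 4/5 ok · (2,1)1 4/8 ok · (2,2)2 5/7 ok · (2,3)2 6/7 ok · (2,4)2 3/4 ok
Row 3: (3,0)1 3/3 ok · (3,1)1 3/5 ok · (3,2)2 2/4 ok · (3,4)2 2/2 ok

(1,4)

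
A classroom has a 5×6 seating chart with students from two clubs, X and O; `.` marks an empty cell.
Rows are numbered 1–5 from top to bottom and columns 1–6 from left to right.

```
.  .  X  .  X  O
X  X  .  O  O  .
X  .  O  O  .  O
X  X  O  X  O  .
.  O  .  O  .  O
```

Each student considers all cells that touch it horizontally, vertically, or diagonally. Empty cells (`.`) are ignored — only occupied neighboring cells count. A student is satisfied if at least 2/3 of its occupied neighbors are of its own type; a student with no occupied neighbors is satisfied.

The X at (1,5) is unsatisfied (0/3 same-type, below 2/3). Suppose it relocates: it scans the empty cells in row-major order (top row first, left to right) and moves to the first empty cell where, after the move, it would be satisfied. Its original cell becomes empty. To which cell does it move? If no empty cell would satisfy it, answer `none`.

Vacating (1,5). Empty cells in order:
  (1,1): 2/2 same-type → satisfied — stop here.

(1,1)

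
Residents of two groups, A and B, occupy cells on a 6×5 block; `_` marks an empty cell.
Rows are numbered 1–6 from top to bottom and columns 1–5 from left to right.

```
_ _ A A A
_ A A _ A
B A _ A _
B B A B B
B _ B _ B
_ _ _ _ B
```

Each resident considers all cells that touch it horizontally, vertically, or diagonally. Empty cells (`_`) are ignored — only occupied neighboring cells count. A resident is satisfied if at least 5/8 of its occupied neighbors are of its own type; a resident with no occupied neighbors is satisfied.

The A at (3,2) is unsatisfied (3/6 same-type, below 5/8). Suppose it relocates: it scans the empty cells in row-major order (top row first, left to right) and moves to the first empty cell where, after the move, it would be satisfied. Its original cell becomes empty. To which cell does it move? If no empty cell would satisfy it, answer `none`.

(1,1)

Vacating (3,2). Empty cells in order:
  (1,1): 1/1 same-type → satisfied — stop here.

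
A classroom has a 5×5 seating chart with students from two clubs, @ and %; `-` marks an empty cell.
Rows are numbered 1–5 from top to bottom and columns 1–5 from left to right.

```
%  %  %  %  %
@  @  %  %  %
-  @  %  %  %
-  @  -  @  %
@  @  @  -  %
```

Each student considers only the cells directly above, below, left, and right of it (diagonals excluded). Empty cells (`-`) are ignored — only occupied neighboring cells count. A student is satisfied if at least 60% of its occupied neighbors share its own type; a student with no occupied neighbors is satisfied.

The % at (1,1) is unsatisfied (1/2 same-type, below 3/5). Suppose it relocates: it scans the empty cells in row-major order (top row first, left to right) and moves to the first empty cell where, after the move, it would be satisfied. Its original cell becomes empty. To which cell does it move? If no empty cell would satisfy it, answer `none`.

Vacating (1,1). Empty cells in order:
  (3,1): 0/2 same-type → still unsatisfied.
  (4,1): 0/2 same-type → still unsatisfied.
  (4,3): 1/4 same-type → still unsatisfied.
  (5,4): 1/3 same-type → still unsatisfied.

none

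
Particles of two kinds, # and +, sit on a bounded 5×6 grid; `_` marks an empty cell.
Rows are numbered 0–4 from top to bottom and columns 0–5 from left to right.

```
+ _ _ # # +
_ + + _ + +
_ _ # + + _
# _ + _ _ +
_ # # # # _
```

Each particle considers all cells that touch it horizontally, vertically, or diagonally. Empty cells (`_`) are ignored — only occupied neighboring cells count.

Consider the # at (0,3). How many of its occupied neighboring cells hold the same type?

1

Occupied neighbors of (0,3): (0,4)=#, (1,2)=+, (1,4)=+.
Same type (#): 1 of 3.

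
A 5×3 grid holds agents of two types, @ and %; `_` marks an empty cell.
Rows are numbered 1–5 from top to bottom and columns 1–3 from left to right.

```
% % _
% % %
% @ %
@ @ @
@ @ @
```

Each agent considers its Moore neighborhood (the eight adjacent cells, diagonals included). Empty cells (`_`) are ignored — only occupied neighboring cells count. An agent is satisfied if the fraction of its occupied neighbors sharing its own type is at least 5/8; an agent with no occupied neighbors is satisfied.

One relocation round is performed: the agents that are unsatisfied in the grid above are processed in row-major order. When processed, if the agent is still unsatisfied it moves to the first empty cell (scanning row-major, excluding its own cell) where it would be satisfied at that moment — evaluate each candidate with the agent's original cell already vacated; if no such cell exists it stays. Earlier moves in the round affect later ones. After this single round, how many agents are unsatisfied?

Initially unsatisfied (in order): (3,1), (3,2), (3,3).
  (3,1) → (1,3).
  (3,2): no empty cell satisfies it; stays.
  (3,3): no empty cell satisfies it; stays.
Resulting grid:
% % %
% % %
_ @ %
@ @ @
@ @ @
Unsatisfied now: (3,2), (3,3).

2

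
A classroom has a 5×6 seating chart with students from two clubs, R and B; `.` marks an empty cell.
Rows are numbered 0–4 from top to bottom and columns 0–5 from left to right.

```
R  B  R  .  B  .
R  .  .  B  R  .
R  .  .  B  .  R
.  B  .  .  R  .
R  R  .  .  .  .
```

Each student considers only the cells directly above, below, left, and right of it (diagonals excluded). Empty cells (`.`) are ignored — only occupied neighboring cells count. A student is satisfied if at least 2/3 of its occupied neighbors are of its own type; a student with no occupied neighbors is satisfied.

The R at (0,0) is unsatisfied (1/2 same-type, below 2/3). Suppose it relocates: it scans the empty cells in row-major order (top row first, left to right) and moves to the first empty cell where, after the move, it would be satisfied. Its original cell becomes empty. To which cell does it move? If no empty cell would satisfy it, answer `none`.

Vacating (0,0). Empty cells in order:
  (0,3): 1/3 same-type → still unsatisfied.
  (0,5): 0/1 same-type → still unsatisfied.
  (1,1): 1/2 same-type → still unsatisfied.
  (1,2): 1/2 same-type → still unsatisfied.
  (1,5): 2/2 same-type → satisfied — stop here.

(1,5)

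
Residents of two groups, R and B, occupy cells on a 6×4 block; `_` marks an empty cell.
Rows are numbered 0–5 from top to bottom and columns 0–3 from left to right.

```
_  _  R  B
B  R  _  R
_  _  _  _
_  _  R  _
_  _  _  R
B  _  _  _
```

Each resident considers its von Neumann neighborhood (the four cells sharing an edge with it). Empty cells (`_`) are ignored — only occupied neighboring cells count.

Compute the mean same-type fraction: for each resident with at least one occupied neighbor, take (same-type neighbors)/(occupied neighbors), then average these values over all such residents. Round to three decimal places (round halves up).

Row 0: (0,2)R 0/1 · (0,3)B 0/2
Row 1: (1,0)B 0/1 · (1,1)R 0/1 · (1,3)R 0/1
Row 3: (3,2)R — no occupied neighbors
Row 4: (4,3)R — no occupied neighbors
Row 5: (5,0)B — no occupied neighbors
Sum over 5 residents: 0/1 + 0/2 + 0/1 + 0/1 + 0/1 = 0; mean = 0 ÷ 5 = 0 = 0.0 → 0.000.

0.000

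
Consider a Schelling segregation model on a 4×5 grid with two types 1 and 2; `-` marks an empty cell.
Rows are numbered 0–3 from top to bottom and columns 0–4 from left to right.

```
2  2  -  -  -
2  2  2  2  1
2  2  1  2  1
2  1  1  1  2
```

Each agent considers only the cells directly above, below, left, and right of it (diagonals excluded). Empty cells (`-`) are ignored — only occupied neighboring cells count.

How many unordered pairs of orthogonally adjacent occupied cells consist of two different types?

10

Scan each occupied cell's neighbors to the right and below so each pair is counted once.
Row 0: 2(0,0)–2(0,1)= 2(0,0)–2(1,0)= 2(0,1)–2(1,1)=  → 0/3 unlike.
Row 1: 2(1,0)–2(1,1)= 2(1,0)–2(2,0)= 2(1,1)–2(1,2)= 2(1,1)–2(2,1)= 2(1,2)–2(1,3)= 2(1,2)–1(2,2)≠ 2(1,3)–1(1,4)≠ 2(1,3)–2(2,3)= 1(1,4)–1(2,4)=  → 2/9 unlike.
Row 2: 2(2,0)–2(2,1)= 2(2,0)–2(3,0)= 2(2,1)–1(2,2)≠ 2(2,1)–1(3,1)≠ 1(2,2)–2(2,3)≠ 1(2,2)–1(3,2)= 2(2,3)–1(2,4)≠ 2(2,3)–1(3,3)≠ 1(2,4)–2(3,4)≠  → 6/9 unlike.
Row 3: 2(3,0)–1(3,1)≠ 1(3,1)–1(3,2)= 1(3,2)–1(3,3)= 1(3,3)–2(3,4)≠  → 2/4 unlike.
Total adjacent occupied pairs: 25; unlike-type pairs: 10.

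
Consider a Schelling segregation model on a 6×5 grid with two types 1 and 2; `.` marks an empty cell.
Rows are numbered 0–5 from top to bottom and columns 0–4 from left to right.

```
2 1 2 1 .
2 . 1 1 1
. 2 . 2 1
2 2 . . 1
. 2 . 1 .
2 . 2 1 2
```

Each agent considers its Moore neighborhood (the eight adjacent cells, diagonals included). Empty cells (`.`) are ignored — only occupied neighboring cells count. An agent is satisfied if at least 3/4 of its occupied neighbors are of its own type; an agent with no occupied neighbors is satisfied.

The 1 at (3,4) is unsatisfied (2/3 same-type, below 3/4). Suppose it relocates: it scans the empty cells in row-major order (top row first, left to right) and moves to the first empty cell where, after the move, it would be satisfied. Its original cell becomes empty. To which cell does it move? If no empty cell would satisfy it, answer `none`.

(0,4)

Vacating (3,4). Empty cells in order:
  (0,4): 3/3 same-type → satisfied — stop here.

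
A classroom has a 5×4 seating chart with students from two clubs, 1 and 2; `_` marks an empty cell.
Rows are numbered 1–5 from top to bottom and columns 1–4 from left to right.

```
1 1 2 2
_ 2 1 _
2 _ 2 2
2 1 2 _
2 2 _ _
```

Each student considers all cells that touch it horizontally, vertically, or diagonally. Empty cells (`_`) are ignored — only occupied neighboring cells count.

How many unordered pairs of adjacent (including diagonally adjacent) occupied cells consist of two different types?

Scan each occupied cell's neighbors to the right and below (and the two forward diagonals) so each pair is counted once.
Row 1: 1(1,1)–1(1,2)= 1(1,1)–2(2,2)≠ 1(1,2)–2(1,3)≠ 1(1,2)–2(2,2)≠ 1(1,2)–1(2,3)= 2(1,3)–2(1,4)= 2(1,3)–1(2,3)≠ 2(1,3)–2(2,2)= 2(1,4)–1(2,3)≠  → 5/9 unlike.
Row 2: 2(2,2)–1(2,3)≠ 2(2,2)–2(3,3)= 2(2,2)–2(3,1)= 1(2,3)–2(3,3)≠ 1(2,3)–2(3,4)≠  → 3/5 unlike.
Row 3: 2(3,1)–2(4,1)= 2(3,1)–1(4,2)≠ 2(3,3)–2(3,4)= 2(3,3)–2(4,3)= 2(3,3)–1(4,2)≠ 2(3,4)–2(4,3)=  → 2/6 unlike.
Row 4: 2(4,1)–1(4,2)≠ 2(4,1)–2(5,1)= 2(4,1)–2(5,2)= 1(4,2)–2(4,3)≠ 1(4,2)–2(5,2)≠ 1(4,2)–2(5,1)≠ 2(4,3)–2(5,2)=  → 4/7 unlike.
Row 5: 2(5,1)–2(5,2)=  → 0/1 unlike.
Total adjacent occupied pairs: 28; unlike-type pairs: 14.

14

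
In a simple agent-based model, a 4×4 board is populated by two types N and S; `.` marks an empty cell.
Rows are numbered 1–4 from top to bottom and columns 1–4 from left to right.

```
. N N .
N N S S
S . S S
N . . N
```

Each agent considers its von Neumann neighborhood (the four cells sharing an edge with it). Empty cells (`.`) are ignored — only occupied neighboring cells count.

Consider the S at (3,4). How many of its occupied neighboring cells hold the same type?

2

Occupied neighbors of (3,4): (2,4)=S, (4,4)=N, (3,3)=S.
Same type (S): 2 of 3.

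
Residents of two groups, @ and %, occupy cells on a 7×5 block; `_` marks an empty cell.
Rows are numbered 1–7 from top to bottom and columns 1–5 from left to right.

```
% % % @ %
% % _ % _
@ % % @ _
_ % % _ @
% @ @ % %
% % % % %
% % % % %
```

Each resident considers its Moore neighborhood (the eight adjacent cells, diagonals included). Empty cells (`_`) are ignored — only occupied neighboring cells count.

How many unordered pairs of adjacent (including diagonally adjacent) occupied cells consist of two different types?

Scan each occupied cell's neighbors to the right and below (and the two forward diagonals) so each pair is counted once.
Row 1: %(1,1)–%(1,2)= %(1,1)–%(2,1)= %(1,1)–%(2,2)= %(1,2)–%(1,3)= %(1,2)–%(2,2)= %(1,2)–%(2,1)= %(1,3)–@(1,4)≠ %(1,3)–%(2,4)= %(1,3)–%(2,2)= @(1,4)–%(1,5)≠ @(1,4)–%(2,4)≠ %(1,5)–%(2,4)=  → 3/12 unlike.
Row 2: %(2,1)–%(2,2)= %(2,1)–@(3,1)≠ %(2,1)–%(3,2)= %(2,2)–%(3,2)= %(2,2)–%(3,3)= %(2,2)–@(3,1)≠ %(2,4)–@(3,4)≠ %(2,4)–%(3,3)=  → 3/8 unlike.
Row 3: @(3,1)–%(3,2)≠ @(3,1)–%(4,2)≠ %(3,2)–%(3,3)= %(3,2)–%(4,2)= %(3,2)–%(4,3)= %(3,3)–@(3,4)≠ %(3,3)–%(4,3)= %(3,3)–%(4,2)= @(3,4)–@(4,5)= @(3,4)–%(4,3)≠  → 4/10 unlike.
Row 4: %(4,2)–%(4,3)= %(4,2)–@(5,2)≠ %(4,2)–@(5,3)≠ %(4,2)–%(5,1)= %(4,3)–@(5,3)≠ %(4,3)–%(5,4)= %(4,3)–@(5,2)≠ @(4,5)–%(5,5)≠ @(4,5)–%(5,4)≠  → 6/9 unlike.
Row 5: %(5,1)–@(5,2)≠ %(5,1)–%(6,1)= %(5,1)–%(6,2)= @(5,2)–@(5,3)= @(5,2)–%(6,2)≠ @(5,2)–%(6,3)≠ @(5,2)–%(6,1)≠ @(5,3)–%(5,4)≠ @(5,3)–%(6,3)≠ @(5,3)–%(6,4)≠ @(5,3)–%(6,2)≠ %(5,4)–%(5,5)= %(5,4)–%(6,4)= %(5,4)–%(6,5)= %(5,4)–%(6,3)= %(5,5)–%(6,5)= %(5,5)–%(6,4)=  → 8/17 unlike.
Row 6: %(6,1)–%(6,2)= %(6,1)–%(7,1)= %(6,1)–%(7,2)= %(6,2)–%(6,3)= %(6,2)–%(7,2)= %(6,2)–%(7,3)= %(6,2)–%(7,1)= %(6,3)–%(6,4)= %(6,3)–%(7,3)= %(6,3)–%(7,4)= %(6,3)–%(7,2)= %(6,4)–%(6,5)= %(6,4)–%(7,4)= %(6,4)–%(7,5)= %(6,4)–%(7,3)= %(6,5)–%(7,5)= %(6,5)–%(7,4)=  → 0/17 unlike.
Row 7: %(7,1)–%(7,2)= %(7,2)–%(7,3)= %(7,3)–%(7,4)= %(7,4)–%(7,5)=  → 0/4 unlike.
Total adjacent occupied pairs: 77; unlike-type pairs: 24.

24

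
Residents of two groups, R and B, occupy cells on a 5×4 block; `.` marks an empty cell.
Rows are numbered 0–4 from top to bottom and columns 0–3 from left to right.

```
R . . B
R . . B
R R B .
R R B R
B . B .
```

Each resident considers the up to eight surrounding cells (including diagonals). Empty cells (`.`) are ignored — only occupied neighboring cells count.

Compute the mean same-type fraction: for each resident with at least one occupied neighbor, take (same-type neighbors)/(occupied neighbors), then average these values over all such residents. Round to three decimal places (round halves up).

Row 0: (0,0)R 1/1 · (0,3)B 1/1
Row 1: (1,0)R 3/3 · (1,3)B 2/2
Row 2: (2,0)R 4/4 · (2,1)R 4/6 · (2,2)B 2/5
Row 3: (3,0)R 3/4 · (3,1)R 3/7 · (3,2)B 2/5 · (3,3)R 0/3
Row 4: (4,0)B 0/2 · (4,2)B 1/3
Sum over 13 residents: 1/1 + 1/1 + 3/3 + 2/2 + 4/4 + 4/6 + 2/5 + 3/4 + 3/7 + 2/5 + 0/3 + 0/2 + 1/3 = 1117/140; mean = 1117/140 ÷ 13 = 1117/1820 = 0.613736… → 0.614.

0.614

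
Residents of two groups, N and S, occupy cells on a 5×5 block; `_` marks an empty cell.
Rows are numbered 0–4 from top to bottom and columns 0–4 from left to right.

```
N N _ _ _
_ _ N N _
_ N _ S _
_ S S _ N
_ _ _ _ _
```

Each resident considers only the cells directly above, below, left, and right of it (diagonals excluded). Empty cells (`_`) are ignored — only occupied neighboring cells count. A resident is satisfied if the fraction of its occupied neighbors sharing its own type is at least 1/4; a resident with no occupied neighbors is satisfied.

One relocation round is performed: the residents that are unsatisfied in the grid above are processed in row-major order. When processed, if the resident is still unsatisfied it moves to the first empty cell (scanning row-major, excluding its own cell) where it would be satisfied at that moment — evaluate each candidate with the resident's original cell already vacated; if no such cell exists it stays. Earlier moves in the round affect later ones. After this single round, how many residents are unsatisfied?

0

Initially unsatisfied (in order): (2,1), (2,3).
  (2,1) → (0,2).
  (2,3) → (0,4).
Resulting grid:
N N N _ S
_ _ N N _
_ _ _ _ _
_ S S _ N
_ _ _ _ _
All satisfied now.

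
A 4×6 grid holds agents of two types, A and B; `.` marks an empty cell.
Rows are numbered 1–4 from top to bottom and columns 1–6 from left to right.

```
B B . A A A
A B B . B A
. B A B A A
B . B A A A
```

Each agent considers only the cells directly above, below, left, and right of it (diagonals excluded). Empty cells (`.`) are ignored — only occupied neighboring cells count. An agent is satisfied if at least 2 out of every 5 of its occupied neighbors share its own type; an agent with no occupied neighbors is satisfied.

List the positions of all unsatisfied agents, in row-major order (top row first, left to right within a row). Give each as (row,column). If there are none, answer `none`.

(1,1)B 1/2 ✓
(1,2)B 2/2 ✓
(1,4)A 1/1 ✓
(1,5)A 2/3 ✓
(1,6)A 2/2 ✓
(2,1)A 0/2 ✗
(2,2)B 3/4 ✓
(2,3)B 1/2 ✓
(2,5)B 0/3 ✗
(2,6)A 2/3 ✓
(3,2)B 1/2 ✓
(3,3)A 0/4 ✗
(3,4)B 0/3 ✗
(3,5)A 2/4 ✓
(3,6)A 3/3 ✓
(4,1)B 0/0 ✓
(4,3)B 0/2 ✗
(4,4)A 1/3 ✗
(4,5)A 3/3 ✓
(4,6)A 2/2 ✓

(2,1), (2,5), (3,3), (3,4), (4,3), (4,4)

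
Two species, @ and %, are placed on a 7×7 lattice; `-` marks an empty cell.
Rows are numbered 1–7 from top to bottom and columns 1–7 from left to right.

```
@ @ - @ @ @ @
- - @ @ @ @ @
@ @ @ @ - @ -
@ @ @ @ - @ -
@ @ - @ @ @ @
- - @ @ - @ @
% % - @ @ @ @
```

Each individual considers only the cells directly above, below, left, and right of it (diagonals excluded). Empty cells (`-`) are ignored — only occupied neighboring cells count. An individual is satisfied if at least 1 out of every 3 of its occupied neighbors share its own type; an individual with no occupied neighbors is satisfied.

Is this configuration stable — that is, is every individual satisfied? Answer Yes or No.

Yes

Row 1: (1,1)@ 1/1 ✓ · (1,2)@ 1/1 ✓ · (1,4)@ 2/2 ✓ · (1,5)@ 3/3 ✓ · (1,6)@ 3/3 ✓ · (1,7)@ 2/2 ✓
Row 2: (2,3)@ 2/2 ✓ · (2,4)@ 4/4 ✓ · (2,5)@ 3/3 ✓ · (2,6)@ 4/4 ✓ · (2,7)@ 2/2 ✓
Row 3: (3,1)@ 2/2 ✓ · (3,2)@ 3/3 ✓ · (3,3)@ 4/4 ✓ · (3,4)@ 3/3 ✓ · (3,6)@ 2/2 ✓
Row 4: (4,1)@ 3/3 ✓ · (4,2)@ 4/4 ✓ · (4,3)@ 3/3 ✓ · (4,4)@ 3/3 ✓ · (4,6)@ 2/2 ✓
Row 5: (5,1)@ 2/2 ✓ · (5,2)@ 2/2 ✓ · (5,4)@ 3/3 ✓ · (5,5)@ 2/2 ✓ · (5,6)@ 4/4 ✓ · (5,7)@ 2/2 ✓
Row 6: (6,3)@ 1/1 ✓ · (6,4)@ 3/3 ✓ · (6,6)@ 3/3 ✓ · (6,7)@ 3/3 ✓
Row 7: (7,1)% 1/1 ✓ · (7,2)% 1/1 ✓ · (7,4)@ 2/2 ✓ · (7,5)@ 2/2 ✓ · (7,6)@ 3/3 ✓ · (7,7)@ 2/2 ✓
All meet the threshold, so the configuration is stable.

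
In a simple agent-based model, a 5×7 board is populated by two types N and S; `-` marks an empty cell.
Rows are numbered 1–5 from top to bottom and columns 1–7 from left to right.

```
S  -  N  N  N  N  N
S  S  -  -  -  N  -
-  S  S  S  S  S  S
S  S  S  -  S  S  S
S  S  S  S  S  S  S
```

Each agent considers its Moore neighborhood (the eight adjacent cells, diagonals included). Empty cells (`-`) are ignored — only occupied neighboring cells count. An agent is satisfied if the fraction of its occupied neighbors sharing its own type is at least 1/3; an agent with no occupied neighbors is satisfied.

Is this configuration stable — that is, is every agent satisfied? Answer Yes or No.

Yes

Row 1: (1,1)S 2/2 satisfied · (1,3)N 1/2 satisfied · (1,4)N 2/2 satisfied · (1,5)N 3/3 satisfied · (1,6)N 3/3 satisfied · (1,7)N 2/2 satisfied
Row 2: (2,1)S 3/3 satisfied · (2,2)S 4/5 satisfied · (2,6)N 3/6 satisfied
Row 3: (3,2)S 6/6 satisfied · (3,3)S 5/5 satisfied · (3,4)S 4/4 satisfied · (3,5)S 4/5 satisfied · (3,6)S 5/6 satisfied · (3,7)S 3/4 satisfied
Row 4: (4,1)S 4/4 satisfied · (4,2)S 7/7 satisfied · (4,3)S 7/7 satisfied · (4,5)S 7/7 satisfied · (4,6)S 8/8 satisfied · (4,7)S 5/5 satisfied
Row 5: (5,1)S 3/3 satisfied · (5,2)S 5/5 satisfied · (5,3)S 4/4 satisfied · (5,4)S 4/4 satisfied · (5,5)S 4/4 satisfied · (5,6)S 5/5 satisfied · (5,7)S 3/3 satisfied
All meet the threshold, so the configuration is stable.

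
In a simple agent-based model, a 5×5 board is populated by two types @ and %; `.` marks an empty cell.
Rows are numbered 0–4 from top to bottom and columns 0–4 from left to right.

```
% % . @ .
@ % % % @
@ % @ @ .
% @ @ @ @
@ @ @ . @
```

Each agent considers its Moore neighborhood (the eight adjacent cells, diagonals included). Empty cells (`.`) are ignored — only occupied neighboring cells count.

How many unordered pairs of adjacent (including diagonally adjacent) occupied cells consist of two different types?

Scan each occupied cell's neighbors to the right and below (and the two forward diagonals) so each pair is counted once.
From row 0: 4 unlike of 9 pairs (running 4/9).
From row 1: 9 unlike of 15 pairs (running 13/24).
From row 2: 5 unlike of 14 pairs (running 18/38).
From row 3: 3 unlike of 14 pairs (running 21/52).
From row 4: 0 unlike of 2 pairs (running 21/54).
Total adjacent occupied pairs: 54; unlike-type pairs: 21.

21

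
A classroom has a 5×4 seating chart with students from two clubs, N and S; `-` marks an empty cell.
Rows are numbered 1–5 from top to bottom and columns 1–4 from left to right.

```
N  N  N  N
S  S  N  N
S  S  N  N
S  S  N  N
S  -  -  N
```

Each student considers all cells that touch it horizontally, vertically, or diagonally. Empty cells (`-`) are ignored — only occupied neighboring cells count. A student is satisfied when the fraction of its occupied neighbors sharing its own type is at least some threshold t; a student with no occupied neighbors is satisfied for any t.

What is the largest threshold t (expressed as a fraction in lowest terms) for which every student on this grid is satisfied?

Row 1: (1,1)N 1/3 · (1,2)N 3/5 · (1,3)N 4/5 · (1,4)N 3/3
Row 2: (2,1)S 3/5 · (2,2)S 3/8 · (2,3)N 6/8 · (2,4)N 5/5
Row 3: (3,1)S 5/5 · (3,2)S 5/8 · (3,3)N 5/8 · (3,4)N 5/5
Row 4: (4,1)S 4/4 · (4,2)S 4/6 · (4,3)N 4/6 · (4,4)N 4/4
Row 5: (5,1)S 2/2 · (5,4)N 2/2
The smallest same-type fraction is 1/3 at (1,1), which reduces to 1/3. Any threshold above that leaves this student unsatisfied.

1/3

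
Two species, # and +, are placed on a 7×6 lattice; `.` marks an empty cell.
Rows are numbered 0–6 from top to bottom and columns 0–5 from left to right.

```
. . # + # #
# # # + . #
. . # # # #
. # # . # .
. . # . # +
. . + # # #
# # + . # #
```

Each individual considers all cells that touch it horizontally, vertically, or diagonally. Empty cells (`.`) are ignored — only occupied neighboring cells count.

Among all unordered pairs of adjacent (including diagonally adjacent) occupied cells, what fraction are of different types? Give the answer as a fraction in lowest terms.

Scan each occupied cell's neighbors to the right and below (and the two forward diagonals) so each pair is counted once.
Row 0: #(0,2)–+(0,3)≠ #(0,2)–#(1,2)= #(0,2)–+(1,3)≠ #(0,2)–#(1,1)= +(0,3)–#(0,4)≠ +(0,3)–+(1,3)= +(0,3)–#(1,2)≠ #(0,4)–#(0,5)= #(0,4)–#(1,5)= #(0,4)–+(1,3)≠ #(0,5)–#(1,5)=  → 5/11 unlike.
Row 1: #(1,0)–#(1,1)= #(1,1)–#(1,2)= #(1,1)–#(2,2)= #(1,2)–+(1,3)≠ #(1,2)–#(2,2)= #(1,2)–#(2,3)= +(1,3)–#(2,3)≠ +(1,3)–#(2,4)≠ +(1,3)–#(2,2)≠ #(1,5)–#(2,5)= #(1,5)–#(2,4)=  → 4/11 unlike.
Row 2: #(2,2)–#(2,3)= #(2,2)–#(3,2)= #(2,2)–#(3,1)= #(2,3)–#(2,4)= #(2,3)–#(3,4)= #(2,3)–#(3,2)= #(2,4)–#(2,5)= #(2,4)–#(3,4)= #(2,5)–#(3,4)=  → 0/9 unlike.
Row 3: #(3,1)–#(3,2)= #(3,1)–#(4,2)= #(3,2)–#(4,2)= #(3,4)–#(4,4)= #(3,4)–+(4,5)≠  → 1/5 unlike.
Row 4: #(4,2)–+(5,2)≠ #(4,2)–#(5,3)= #(4,4)–+(4,5)≠ #(4,4)–#(5,4)= #(4,4)–#(5,5)= #(4,4)–#(5,3)= +(4,5)–#(5,5)≠ +(4,5)–#(5,4)≠  → 4/8 unlike.
Row 5: +(5,2)–#(5,3)≠ +(5,2)–+(6,2)= +(5,2)–#(6,1)≠ #(5,3)–#(5,4)= #(5,3)–#(6,4)= #(5,3)–+(6,2)≠ #(5,4)–#(5,5)= #(5,4)–#(6,4)= #(5,4)–#(6,5)= #(5,5)–#(6,5)= #(5,5)–#(6,4)=  → 3/11 unlike.
Row 6: #(6,0)–#(6,1)= #(6,1)–+(6,2)≠ #(6,4)–#(6,5)=  → 1/3 unlike.
Total adjacent occupied pairs: 58; unlike-type pairs: 18.
18/58 reduces to 9/29.

9/29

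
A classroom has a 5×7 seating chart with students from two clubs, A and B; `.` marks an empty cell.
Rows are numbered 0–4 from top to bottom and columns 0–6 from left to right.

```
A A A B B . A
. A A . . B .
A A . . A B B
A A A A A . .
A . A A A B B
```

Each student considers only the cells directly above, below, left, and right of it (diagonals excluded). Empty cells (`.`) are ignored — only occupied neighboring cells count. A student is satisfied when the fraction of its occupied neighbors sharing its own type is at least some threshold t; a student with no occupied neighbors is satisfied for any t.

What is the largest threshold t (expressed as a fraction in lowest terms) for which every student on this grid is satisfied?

1/2

(0,0)A 1/1
(0,1)A 3/3
(0,2)A 2/3
(0,3)B 1/2
(0,4)B 1/1
(0,6)A — no occupied neighbors
(1,1)A 3/3
(1,2)A 2/2
(1,5)B 1/1
(2,0)A 2/2
(2,1)A 3/3
(2,4)A 1/2
(2,5)B 2/3
(2,6)B 1/1
(3,0)A 3/3
(3,1)A 3/3
(3,2)A 3/3
(3,3)A 3/3
(3,4)A 3/3
(4,0)A 1/1
(4,2)A 2/2
(4,3)A 3/3
(4,4)A 2/3
(4,5)B 1/2
(4,6)B 1/1
The smallest same-type fraction is 1/2 at (0,3), which reduces to 1/2. Any threshold above that leaves this student unsatisfied.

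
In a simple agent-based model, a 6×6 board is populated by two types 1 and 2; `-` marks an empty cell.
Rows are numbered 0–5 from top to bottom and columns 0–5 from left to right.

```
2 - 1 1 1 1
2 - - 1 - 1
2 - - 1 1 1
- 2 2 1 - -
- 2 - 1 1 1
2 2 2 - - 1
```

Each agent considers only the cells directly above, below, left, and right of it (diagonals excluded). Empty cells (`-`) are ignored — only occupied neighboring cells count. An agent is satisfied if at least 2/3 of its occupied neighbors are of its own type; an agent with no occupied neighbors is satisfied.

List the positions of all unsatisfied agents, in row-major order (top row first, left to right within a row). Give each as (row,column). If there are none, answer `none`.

(3,2)

Row 0: (0,0)2 1/1 ok · (0,2)1 1/1 ok · (0,3)1 3/3 ok · (0,4)1 2/2 ok · (0,5)1 2/2 ok
Row 1: (1,0)2 2/2 ok · (1,3)1 2/2 ok · (1,5)1 2/2 ok
Row 2: (2,0)2 1/1 ok · (2,3)1 3/3 ok · (2,4)1 2/2 ok · (2,5)1 2/2 ok
Row 3: (3,1)2 2/2 ok · (3,2)2 1/2 unhappy · (3,3)1 2/3 ok
Row 4: (4,1)2 2/2 ok · (4,3)1 2/2 ok · (4,4)1 2/2 ok · (4,5)1 2/2 ok
Row 5: (5,0)2 1/1 ok · (5,1)2 3/3 ok · (5,2)2 1/1 ok · (5,5)1 1/1 ok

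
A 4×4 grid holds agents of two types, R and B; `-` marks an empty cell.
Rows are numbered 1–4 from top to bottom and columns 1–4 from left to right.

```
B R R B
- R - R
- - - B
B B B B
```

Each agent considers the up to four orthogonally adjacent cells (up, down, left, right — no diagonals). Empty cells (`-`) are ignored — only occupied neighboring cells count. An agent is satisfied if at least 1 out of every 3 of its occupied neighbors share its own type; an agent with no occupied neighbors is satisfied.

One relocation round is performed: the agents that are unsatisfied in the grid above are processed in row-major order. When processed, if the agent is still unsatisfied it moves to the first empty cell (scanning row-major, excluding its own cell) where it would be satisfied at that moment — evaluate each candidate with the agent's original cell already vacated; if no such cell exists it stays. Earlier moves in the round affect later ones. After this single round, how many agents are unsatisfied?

0

Initially unsatisfied (in order): (1,1), (1,4), (2,4).
  (1,1) → (3,1).
  (1,4) → (2,1).
  (2,4) → (1,1).
Resulting grid:
R R R -
B R - -
B - - B
B B B B
All satisfied now.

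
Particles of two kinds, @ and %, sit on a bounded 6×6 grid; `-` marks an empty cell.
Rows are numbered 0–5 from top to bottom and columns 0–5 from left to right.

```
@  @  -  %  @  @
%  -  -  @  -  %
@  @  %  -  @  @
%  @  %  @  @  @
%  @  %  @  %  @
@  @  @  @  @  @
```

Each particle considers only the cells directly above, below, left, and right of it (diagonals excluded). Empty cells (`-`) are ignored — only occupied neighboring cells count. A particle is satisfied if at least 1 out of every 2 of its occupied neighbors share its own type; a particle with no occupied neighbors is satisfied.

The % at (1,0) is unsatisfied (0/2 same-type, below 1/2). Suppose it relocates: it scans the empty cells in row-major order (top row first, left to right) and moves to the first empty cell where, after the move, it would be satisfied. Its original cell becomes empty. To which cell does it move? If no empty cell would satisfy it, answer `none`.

Vacating (1,0). Empty cells in order:
  (0,2): 1/2 same-type → satisfied — stop here.

(0,2)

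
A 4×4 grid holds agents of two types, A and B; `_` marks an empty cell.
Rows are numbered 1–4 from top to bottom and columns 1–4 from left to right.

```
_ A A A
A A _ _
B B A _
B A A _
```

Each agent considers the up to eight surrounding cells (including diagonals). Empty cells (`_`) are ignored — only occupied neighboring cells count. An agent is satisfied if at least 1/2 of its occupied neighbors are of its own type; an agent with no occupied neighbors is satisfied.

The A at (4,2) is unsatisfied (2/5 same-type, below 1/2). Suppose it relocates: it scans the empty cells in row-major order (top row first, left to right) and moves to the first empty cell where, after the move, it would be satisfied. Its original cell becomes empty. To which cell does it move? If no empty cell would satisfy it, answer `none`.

Vacating (4,2). Empty cells in order:
  (1,1): 3/3 same-type → satisfied — stop here.

(1,1)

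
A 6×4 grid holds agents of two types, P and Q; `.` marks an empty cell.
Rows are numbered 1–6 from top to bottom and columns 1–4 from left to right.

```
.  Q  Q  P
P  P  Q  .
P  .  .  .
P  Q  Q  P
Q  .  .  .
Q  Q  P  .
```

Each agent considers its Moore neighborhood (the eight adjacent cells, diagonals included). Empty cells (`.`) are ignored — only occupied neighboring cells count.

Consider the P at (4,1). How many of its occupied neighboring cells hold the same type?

Occupied neighbors of (4,1): (3,1)=P, (4,2)=Q, (5,1)=Q.
Same type (P): 1 of 3.

1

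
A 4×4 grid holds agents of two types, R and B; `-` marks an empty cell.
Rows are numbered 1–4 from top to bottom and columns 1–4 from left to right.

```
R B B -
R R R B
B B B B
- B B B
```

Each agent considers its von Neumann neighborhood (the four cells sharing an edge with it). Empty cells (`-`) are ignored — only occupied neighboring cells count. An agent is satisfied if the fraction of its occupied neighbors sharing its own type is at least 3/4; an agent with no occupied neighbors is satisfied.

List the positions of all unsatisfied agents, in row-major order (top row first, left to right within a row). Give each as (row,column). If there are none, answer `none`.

(1,1), (1,2), (1,3), (2,1), (2,2), (2,3), (2,4), (3,1)

(1,1)R 1/2 ✗
(1,2)B 1/3 ✗
(1,3)B 1/2 ✗
(2,1)R 2/3 ✗
(2,2)R 2/4 ✗
(2,3)R 1/4 ✗
(2,4)B 1/2 ✗
(3,1)B 1/2 ✗
(3,2)B 3/4 ✓
(3,3)B 3/4 ✓
(3,4)B 3/3 ✓
(4,2)B 2/2 ✓
(4,3)B 3/3 ✓
(4,4)B 2/2 ✓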